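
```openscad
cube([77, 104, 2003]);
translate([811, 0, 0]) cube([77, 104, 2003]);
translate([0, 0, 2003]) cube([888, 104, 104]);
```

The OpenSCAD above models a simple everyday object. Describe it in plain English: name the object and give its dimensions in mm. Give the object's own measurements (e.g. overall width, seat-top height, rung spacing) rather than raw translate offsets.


A door frame. The clear opening is 734 mm wide and 2003 mm high. Two 77 mm wide jambs, 104 mm deep, stand either side of the opening from the floor to the top of the opening. A 104 mm thick head sits across the top of both jambs, spanning the full outside width of the frame.


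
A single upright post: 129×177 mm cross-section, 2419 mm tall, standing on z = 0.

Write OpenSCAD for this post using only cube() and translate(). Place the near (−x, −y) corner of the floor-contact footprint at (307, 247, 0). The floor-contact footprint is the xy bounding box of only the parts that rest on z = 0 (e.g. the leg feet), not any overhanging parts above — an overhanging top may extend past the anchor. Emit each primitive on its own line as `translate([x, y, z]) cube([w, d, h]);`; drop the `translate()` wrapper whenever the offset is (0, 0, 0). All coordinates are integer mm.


translate([307, 247, 0]) cube([129, 177, 2419]);


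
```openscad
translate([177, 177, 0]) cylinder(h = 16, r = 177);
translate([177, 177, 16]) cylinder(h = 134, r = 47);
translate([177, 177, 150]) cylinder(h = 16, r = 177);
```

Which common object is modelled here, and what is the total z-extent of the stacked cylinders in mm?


A spool. The overall height is 166 mm.

Three coaxial cylinders, large–small–large — a spool. Two 16 mm flanges and a 134 mm core give 16 + 134 + 16 = 166 mm.


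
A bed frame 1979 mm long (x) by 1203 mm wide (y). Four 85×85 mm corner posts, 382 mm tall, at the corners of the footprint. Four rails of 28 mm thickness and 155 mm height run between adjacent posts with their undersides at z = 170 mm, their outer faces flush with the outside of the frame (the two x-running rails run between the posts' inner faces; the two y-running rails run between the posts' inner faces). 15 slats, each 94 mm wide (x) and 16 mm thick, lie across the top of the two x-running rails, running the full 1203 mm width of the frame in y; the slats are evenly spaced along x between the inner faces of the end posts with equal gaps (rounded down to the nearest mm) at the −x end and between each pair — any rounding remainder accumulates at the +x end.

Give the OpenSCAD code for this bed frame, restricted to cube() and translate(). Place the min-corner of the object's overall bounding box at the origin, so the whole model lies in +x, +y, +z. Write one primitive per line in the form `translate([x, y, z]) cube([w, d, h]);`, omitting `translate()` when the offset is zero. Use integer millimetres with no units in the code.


cube([85, 85, 382]);
translate([0, 1118, 0]) cube([85, 85, 382]);
translate([1894, 0, 0]) cube([85, 85, 382]);
translate([1894, 1118, 0]) cube([85, 85, 382]);
translate([85, 0, 170]) cube([1809, 28, 155]);
translate([85, 1175, 170]) cube([1809, 28, 155]);
translate([0, 85, 170]) cube([28, 1033, 155]);
translate([1951, 85, 170]) cube([28, 1033, 155]);
translate([109, 0, 325]) cube([94, 1203, 16]);
translate([227, 0, 325]) cube([94, 1203, 16]);
translate([345, 0, 325]) cube([94, 1203, 16]);
translate([463, 0, 325]) cube([94, 1203, 16]);
translate([581, 0, 325]) cube([94, 1203, 16]);
translate([699, 0, 325]) cube([94, 1203, 16]);
translate([817, 0, 325]) cube([94, 1203, 16]);
translate([935, 0, 325]) cube([94, 1203, 16]);
translate([1053, 0, 325]) cube([94, 1203, 16]);
translate([1171, 0, 325]) cube([94, 1203, 16]);
translate([1289, 0, 325]) cube([94, 1203, 16]);
translate([1407, 0, 325]) cube([94, 1203, 16]);
translate([1525, 0, 325]) cube([94, 1203, 16]);
translate([1643, 0, 325]) cube([94, 1203, 16]);
translate([1761, 0, 325]) cube([94, 1203, 16]);


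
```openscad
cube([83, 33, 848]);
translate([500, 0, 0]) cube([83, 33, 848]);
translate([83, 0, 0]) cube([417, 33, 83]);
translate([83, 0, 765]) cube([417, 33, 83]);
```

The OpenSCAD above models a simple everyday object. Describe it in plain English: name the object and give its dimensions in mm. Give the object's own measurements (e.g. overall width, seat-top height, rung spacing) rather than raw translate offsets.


A rectangular picture frame lying in the x–z plane (depth along y). The opening is 417 mm wide (x) by 682 mm tall (z), surrounded by a border 83 mm wide on all four sides. The frame is 33 mm deep and is made of two full-height vertical stiles with two horizontal rails fitted between them.


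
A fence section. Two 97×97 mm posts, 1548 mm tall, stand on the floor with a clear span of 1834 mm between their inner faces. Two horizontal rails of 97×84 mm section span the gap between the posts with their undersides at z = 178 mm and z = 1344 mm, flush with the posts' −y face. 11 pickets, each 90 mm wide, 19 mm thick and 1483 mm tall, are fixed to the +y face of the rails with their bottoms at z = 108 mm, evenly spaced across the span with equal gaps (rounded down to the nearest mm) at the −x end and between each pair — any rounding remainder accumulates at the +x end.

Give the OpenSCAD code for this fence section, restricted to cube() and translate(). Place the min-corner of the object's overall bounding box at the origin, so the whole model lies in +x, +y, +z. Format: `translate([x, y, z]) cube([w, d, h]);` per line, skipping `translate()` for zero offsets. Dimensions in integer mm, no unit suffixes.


cube([97, 97, 1548]);
translate([1931, 0, 0]) cube([97, 97, 1548]);
translate([97, 0, 178]) cube([1834, 97, 84]);
translate([97, 0, 1344]) cube([1834, 97, 84]);
translate([167, 97, 108]) cube([90, 19, 1483]);
translate([327, 97, 108]) cube([90, 19, 1483]);
translate([487, 97, 108]) cube([90, 19, 1483]);
translate([647, 97, 108]) cube([90, 19, 1483]);
translate([807, 97, 108]) cube([90, 19, 1483]);
translate([967, 97, 108]) cube([90, 19, 1483]);
translate([1127, 97, 108]) cube([90, 19, 1483]);
translate([1287, 97, 108]) cube([90, 19, 1483]);
translate([1447, 97, 108]) cube([90, 19, 1483]);
translate([1607, 97, 108]) cube([90, 19, 1483]);
translate([1767, 97, 108]) cube([90, 19, 1483]);


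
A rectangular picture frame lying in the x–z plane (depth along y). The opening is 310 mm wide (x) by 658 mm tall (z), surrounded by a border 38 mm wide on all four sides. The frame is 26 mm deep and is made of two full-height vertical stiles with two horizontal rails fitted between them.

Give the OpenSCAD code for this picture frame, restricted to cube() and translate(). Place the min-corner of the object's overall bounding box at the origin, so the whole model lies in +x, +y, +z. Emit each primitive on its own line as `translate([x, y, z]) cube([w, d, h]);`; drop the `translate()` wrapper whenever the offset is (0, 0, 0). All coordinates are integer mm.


cube([38, 26, 734]);
translate([348, 0, 0]) cube([38, 26, 734]);
translate([38, 0, 0]) cube([310, 26, 38]);
translate([38, 0, 696]) cube([310, 26, 38]);


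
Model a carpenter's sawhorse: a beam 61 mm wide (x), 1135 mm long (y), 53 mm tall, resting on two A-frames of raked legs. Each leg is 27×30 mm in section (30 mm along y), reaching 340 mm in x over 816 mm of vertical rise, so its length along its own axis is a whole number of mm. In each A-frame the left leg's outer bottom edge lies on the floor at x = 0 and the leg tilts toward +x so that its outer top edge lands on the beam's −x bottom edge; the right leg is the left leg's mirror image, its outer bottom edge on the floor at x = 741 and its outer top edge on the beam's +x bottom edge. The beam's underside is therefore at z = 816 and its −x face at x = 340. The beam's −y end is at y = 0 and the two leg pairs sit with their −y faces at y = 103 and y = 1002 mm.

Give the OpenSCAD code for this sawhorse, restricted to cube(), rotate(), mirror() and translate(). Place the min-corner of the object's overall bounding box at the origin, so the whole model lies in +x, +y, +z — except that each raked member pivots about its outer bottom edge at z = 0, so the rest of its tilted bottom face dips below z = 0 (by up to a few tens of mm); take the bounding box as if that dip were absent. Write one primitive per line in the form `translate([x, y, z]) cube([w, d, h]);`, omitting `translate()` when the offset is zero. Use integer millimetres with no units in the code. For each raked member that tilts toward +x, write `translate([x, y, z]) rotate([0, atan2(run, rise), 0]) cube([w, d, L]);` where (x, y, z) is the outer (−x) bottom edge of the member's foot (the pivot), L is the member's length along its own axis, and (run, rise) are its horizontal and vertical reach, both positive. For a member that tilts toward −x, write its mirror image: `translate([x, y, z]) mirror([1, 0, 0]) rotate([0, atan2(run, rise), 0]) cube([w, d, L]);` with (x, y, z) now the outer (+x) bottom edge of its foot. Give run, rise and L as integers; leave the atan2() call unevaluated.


translate([340, 0, 816]) cube([61, 1135, 53]);
translate([0, 103, 0]) rotate([0, atan2(340, 816), 0]) cube([27, 30, 884]);
translate([741, 103, 0]) mirror([1, 0, 0]) rotate([0, atan2(340, 816), 0]) cube([27, 30, 884]);
translate([0, 1002, 0]) rotate([0, atan2(340, 816), 0]) cube([27, 30, 884]);
translate([741, 1002, 0]) mirror([1, 0, 0]) rotate([0, atan2(340, 816), 0]) cube([27, 30, 884]);


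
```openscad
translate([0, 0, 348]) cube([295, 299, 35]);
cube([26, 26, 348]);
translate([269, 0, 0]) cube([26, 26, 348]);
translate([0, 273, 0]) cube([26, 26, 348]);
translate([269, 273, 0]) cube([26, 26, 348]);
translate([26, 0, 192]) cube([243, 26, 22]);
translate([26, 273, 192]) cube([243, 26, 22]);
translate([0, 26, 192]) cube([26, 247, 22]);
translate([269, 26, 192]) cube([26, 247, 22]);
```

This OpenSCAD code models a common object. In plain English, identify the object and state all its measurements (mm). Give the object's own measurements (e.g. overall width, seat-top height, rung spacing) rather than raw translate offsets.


A simple wooden stool: a rectangular seat 295 mm (x) by 299 mm (y), 35 mm thick, top face at z = 383 mm, on four square legs, each 26×26 mm in cross-section. The legs rest on z = 0, each flush with a corner of the seat. Four stretchers, 26 mm wide and 22 mm tall, connect adjacent legs with their undersides at z = 192 mm, each running between the inner faces of the legs it joins and aligned with the legs' outer faces on the other axis.


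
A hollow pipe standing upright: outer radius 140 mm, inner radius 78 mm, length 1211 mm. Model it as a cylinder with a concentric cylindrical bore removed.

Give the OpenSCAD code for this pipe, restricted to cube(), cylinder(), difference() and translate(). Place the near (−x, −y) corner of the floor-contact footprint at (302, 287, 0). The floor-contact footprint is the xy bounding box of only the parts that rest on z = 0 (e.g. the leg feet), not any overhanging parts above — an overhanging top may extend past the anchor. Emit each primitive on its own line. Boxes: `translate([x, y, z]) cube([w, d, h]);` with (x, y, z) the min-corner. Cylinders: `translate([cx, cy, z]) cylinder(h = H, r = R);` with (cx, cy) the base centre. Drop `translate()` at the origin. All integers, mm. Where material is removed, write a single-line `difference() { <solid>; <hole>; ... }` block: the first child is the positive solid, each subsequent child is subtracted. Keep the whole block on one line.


difference() { translate([442, 427, 0]) cylinder(h = 1211, r = 140); translate([442, 427, 0]) cylinder(h = 1211, r = 78); }


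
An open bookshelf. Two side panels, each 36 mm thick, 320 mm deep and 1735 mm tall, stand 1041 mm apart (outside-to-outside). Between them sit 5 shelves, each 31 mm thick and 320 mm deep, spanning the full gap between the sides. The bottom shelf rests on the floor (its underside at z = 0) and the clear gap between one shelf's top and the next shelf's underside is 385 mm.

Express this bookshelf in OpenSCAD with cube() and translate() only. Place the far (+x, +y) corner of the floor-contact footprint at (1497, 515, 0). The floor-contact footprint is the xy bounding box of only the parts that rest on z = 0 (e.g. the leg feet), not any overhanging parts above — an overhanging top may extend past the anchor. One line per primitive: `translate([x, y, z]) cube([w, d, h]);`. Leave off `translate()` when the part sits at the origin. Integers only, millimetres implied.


translate([456, 195, 0]) cube([36, 320, 1735]);
translate([1461, 195, 0]) cube([36, 320, 1735]);
translate([492, 195, 0]) cube([969, 320, 31]);
translate([492, 195, 416]) cube([969, 320, 31]);
translate([492, 195, 832]) cube([969, 320, 31]);
translate([492, 195, 1248]) cube([969, 320, 31]);
translate([492, 195, 1664]) cube([969, 320, 31]);


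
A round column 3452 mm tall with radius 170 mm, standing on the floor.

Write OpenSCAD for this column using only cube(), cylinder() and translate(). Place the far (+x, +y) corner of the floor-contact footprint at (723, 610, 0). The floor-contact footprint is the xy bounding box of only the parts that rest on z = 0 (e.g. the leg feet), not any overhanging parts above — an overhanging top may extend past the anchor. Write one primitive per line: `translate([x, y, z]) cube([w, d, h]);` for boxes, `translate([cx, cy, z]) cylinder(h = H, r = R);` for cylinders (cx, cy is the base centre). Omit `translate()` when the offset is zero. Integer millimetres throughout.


translate([553, 440, 0]) cylinder(h = 3452, r = 170);


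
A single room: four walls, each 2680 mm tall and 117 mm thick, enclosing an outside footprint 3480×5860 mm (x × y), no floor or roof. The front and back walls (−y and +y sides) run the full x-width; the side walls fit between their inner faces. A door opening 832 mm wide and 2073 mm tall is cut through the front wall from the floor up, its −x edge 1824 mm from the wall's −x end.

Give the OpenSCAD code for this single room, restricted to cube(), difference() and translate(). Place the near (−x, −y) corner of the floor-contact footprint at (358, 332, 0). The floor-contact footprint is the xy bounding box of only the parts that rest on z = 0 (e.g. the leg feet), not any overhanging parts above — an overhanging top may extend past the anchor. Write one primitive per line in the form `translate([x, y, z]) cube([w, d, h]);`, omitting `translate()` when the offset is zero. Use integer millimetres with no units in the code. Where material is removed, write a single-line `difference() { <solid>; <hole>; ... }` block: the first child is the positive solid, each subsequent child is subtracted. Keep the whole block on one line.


difference() { translate([358, 332, 0]) cube([3480, 117, 2680]); translate([2182, 332, 0]) cube([832, 117, 2073]); }
translate([358, 6075, 0]) cube([3480, 117, 2680]);
translate([358, 449, 0]) cube([117, 5626, 2680]);
translate([3721, 449, 0]) cube([117, 5626, 2680]);


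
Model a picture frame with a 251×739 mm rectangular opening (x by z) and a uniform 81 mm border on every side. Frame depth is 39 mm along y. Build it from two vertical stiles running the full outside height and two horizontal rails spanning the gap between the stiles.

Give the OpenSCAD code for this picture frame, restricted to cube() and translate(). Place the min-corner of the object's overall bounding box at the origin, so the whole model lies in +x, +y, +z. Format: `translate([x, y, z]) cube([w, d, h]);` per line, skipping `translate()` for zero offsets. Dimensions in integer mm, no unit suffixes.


cube([81, 39, 901]);
translate([332, 0, 0]) cube([81, 39, 901]);
translate([81, 0, 0]) cube([251, 39, 81]);
translate([81, 0, 820]) cube([251, 39, 81]);


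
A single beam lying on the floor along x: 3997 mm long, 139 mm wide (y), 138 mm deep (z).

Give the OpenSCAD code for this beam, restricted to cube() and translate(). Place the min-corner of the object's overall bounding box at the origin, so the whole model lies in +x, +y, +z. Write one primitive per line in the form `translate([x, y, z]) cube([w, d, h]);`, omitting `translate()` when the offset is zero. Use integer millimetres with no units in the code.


cube([3997, 139, 138]);


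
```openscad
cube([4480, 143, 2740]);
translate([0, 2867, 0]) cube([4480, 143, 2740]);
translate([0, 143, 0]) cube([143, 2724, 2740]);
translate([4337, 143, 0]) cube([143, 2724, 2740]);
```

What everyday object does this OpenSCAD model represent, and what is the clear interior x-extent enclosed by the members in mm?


A house (or room) frame. The interior width is 4194 mm.

Four 2740 mm walls enclosing a rectangle with no floor or roof — a room or house frame. Outside width is 4480 mm and wall thickness is 143 mm, so the interior width is 4480 − 2 × 143 = 4194 mm.


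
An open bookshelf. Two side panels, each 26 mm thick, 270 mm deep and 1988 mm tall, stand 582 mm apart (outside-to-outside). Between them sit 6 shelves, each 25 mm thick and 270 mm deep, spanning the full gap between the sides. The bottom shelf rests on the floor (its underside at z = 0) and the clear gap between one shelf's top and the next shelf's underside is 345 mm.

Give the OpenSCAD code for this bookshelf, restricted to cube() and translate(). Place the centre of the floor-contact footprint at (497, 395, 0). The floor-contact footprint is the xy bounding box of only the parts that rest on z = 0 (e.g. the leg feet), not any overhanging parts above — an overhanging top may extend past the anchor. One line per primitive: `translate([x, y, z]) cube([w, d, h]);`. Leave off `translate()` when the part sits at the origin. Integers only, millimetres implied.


translate([206, 260, 0]) cube([26, 270, 1988]);
translate([762, 260, 0]) cube([26, 270, 1988]);
translate([232, 260, 0]) cube([530, 270, 25]);
translate([232, 260, 370]) cube([530, 270, 25]);
translate([232, 260, 740]) cube([530, 270, 25]);
translate([232, 260, 1110]) cube([530, 270, 25]);
translate([232, 260, 1480]) cube([530, 270, 25]);
translate([232, 260, 1850]) cube([530, 270, 25]);


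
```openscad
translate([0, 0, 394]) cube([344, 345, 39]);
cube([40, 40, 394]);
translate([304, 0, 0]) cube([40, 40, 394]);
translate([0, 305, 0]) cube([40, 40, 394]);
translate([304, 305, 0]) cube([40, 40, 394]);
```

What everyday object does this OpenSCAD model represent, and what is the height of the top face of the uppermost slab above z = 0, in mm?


A stool. The seat height is 433 mm.

A 344×345×39 slab at z = 394 on four corner posts — a stool. The seat top is 394 + 39 = 433 mm.


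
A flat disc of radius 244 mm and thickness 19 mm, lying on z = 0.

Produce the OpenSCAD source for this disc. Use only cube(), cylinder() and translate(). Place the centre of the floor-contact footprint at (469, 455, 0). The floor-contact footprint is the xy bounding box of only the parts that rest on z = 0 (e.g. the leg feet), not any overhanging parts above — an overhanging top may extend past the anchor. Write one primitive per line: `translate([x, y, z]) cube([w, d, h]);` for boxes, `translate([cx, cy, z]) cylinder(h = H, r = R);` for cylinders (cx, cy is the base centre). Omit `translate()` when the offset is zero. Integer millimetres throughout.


translate([469, 455, 0]) cylinder(h = 19, r = 244);


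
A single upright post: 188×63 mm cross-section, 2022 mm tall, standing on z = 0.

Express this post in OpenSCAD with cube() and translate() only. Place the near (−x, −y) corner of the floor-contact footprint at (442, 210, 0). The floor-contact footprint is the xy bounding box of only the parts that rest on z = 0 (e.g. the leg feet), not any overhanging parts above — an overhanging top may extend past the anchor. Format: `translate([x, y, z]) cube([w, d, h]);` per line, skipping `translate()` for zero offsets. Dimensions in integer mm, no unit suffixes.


translate([442, 210, 0]) cube([188, 63, 2022]);


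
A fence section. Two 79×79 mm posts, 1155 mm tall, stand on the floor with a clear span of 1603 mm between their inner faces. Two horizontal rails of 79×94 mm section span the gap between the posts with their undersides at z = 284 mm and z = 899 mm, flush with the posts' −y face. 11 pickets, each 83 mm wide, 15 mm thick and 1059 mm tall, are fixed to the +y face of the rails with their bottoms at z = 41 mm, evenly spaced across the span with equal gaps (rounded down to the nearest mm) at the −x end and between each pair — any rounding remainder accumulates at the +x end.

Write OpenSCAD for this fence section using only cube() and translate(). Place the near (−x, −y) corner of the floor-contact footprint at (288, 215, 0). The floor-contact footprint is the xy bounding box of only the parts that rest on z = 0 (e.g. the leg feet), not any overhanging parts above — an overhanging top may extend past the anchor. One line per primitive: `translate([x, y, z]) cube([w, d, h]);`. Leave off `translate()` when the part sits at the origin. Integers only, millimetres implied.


translate([288, 215, 0]) cube([79, 79, 1155]);
translate([1970, 215, 0]) cube([79, 79, 1155]);
translate([367, 215, 284]) cube([1603, 79, 94]);
translate([367, 215, 899]) cube([1603, 79, 94]);
translate([424, 294, 41]) cube([83, 15, 1059]);
translate([564, 294, 41]) cube([83, 15, 1059]);
translate([704, 294, 41]) cube([83, 15, 1059]);
translate([844, 294, 41]) cube([83, 15, 1059]);
translate([984, 294, 41]) cube([83, 15, 1059]);
translate([1124, 294, 41]) cube([83, 15, 1059]);
translate([1264, 294, 41]) cube([83, 15, 1059]);
translate([1404, 294, 41]) cube([83, 15, 1059]);
translate([1544, 294, 41]) cube([83, 15, 1059]);
translate([1684, 294, 41]) cube([83, 15, 1059]);
translate([1824, 294, 41]) cube([83, 15, 1059]);


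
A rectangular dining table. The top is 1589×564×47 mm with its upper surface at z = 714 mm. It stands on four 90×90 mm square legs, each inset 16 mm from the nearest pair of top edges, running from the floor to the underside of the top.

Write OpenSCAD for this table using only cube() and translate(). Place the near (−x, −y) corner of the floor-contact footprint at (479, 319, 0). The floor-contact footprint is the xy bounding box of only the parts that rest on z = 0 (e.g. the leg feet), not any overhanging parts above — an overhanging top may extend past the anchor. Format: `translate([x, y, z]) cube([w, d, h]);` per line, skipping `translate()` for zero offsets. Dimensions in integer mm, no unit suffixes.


translate([463, 303, 667]) cube([1589, 564, 47]);
translate([479, 319, 0]) cube([90, 90, 667]);
translate([1946, 319, 0]) cube([90, 90, 667]);
translate([479, 761, 0]) cube([90, 90, 667]);
translate([1946, 761, 0]) cube([90, 90, 667]);


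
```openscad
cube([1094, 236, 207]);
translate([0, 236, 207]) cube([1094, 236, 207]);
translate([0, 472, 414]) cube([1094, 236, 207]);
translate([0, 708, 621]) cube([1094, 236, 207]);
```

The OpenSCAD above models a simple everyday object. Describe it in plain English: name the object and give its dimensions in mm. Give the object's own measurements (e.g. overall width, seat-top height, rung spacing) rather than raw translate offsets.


A straight staircase of 4 solid steps. Each step is 1094 mm wide (x), 236 mm deep (y, the going) and 207 mm tall (the rise). The first step rests on the floor; each subsequent step sits one going further in +y and one rise higher in +z, directly behind and above the previous step with no overlap.


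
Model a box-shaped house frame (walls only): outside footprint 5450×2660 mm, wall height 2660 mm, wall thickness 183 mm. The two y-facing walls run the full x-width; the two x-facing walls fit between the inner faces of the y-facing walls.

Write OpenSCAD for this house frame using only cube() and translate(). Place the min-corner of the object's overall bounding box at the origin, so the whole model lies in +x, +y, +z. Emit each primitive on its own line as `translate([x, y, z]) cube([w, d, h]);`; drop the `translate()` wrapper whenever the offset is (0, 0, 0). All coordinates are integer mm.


cube([5450, 183, 2660]);
translate([0, 2477, 0]) cube([5450, 183, 2660]);
translate([0, 183, 0]) cube([183, 2294, 2660]);
translate([5267, 183, 0]) cube([183, 2294, 2660]);


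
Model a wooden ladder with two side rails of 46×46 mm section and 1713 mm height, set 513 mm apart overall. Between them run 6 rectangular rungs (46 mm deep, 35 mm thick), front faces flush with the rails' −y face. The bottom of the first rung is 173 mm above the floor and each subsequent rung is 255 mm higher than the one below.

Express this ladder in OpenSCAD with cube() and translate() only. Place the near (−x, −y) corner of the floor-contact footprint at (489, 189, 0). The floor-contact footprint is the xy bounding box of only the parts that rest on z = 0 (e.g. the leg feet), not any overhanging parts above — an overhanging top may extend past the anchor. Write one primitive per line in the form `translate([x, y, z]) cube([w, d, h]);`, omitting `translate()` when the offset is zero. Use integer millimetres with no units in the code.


translate([489, 189, 0]) cube([46, 46, 1713]);
translate([956, 189, 0]) cube([46, 46, 1713]);
translate([535, 189, 173]) cube([421, 46, 35]);
translate([535, 189, 428]) cube([421, 46, 35]);
translate([535, 189, 683]) cube([421, 46, 35]);
translate([535, 189, 938]) cube([421, 46, 35]);
translate([535, 189, 1193]) cube([421, 46, 35]);
translate([535, 189, 1448]) cube([421, 46, 35]);


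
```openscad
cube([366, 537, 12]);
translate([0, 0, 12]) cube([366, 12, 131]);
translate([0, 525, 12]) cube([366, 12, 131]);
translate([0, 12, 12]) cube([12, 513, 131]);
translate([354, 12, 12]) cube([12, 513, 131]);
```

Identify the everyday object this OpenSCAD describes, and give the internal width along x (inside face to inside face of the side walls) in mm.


An open box. The internal width is 342 mm.

A 366×537 base slab with four walls standing on it — an open box. The base is 366 mm wide and the walls are 12 mm thick, so the internal width is 366 − 2 × 12 = 342 mm.


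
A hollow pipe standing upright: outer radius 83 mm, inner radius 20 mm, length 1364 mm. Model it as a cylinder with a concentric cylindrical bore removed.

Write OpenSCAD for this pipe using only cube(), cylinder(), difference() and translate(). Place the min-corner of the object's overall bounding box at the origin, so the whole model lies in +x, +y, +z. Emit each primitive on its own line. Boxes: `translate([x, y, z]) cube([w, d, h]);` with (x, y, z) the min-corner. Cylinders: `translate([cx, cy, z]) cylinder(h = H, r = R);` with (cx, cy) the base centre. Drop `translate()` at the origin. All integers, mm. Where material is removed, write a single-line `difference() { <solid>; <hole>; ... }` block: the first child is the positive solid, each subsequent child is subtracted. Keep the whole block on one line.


difference() { translate([83, 83, 0]) cylinder(h = 1364, r = 83); translate([83, 83, 0]) cylinder(h = 1364, r = 20); }


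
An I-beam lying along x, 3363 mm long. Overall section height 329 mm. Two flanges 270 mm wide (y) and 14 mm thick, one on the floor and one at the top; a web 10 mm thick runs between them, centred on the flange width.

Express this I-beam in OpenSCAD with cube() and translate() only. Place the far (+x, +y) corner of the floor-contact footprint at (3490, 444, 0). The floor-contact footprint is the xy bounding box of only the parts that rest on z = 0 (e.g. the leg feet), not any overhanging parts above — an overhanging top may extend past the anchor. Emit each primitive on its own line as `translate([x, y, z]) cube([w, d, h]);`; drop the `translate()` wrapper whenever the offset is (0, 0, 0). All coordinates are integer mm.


translate([127, 174, 0]) cube([3363, 270, 14]);
translate([127, 304, 14]) cube([3363, 10, 301]);
translate([127, 174, 315]) cube([3363, 270, 14]);


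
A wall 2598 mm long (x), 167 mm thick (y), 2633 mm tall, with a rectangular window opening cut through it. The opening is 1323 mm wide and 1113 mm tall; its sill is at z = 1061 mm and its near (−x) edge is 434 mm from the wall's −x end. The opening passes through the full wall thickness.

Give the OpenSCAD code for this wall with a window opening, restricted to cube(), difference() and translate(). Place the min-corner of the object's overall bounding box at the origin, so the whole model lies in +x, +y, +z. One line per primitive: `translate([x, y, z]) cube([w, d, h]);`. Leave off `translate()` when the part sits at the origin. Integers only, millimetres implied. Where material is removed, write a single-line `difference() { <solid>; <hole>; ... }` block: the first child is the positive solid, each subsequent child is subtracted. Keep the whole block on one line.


difference() { cube([2598, 167, 2633]); translate([434, 0, 1061]) cube([1323, 167, 1113]); }


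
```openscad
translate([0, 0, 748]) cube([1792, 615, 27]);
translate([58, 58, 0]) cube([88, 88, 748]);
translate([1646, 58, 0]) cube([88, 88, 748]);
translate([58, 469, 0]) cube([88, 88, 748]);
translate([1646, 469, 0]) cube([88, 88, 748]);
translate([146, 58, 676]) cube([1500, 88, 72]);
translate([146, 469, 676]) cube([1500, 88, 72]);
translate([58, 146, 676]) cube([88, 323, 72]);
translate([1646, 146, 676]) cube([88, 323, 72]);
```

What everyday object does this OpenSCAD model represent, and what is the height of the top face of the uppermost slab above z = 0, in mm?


A table. The table height is 775 mm.

A 1792×615×27 slab sits at z = 748 on four 88 mm square posts — a table. The top surface is at 748 + 27 = 775 mm.


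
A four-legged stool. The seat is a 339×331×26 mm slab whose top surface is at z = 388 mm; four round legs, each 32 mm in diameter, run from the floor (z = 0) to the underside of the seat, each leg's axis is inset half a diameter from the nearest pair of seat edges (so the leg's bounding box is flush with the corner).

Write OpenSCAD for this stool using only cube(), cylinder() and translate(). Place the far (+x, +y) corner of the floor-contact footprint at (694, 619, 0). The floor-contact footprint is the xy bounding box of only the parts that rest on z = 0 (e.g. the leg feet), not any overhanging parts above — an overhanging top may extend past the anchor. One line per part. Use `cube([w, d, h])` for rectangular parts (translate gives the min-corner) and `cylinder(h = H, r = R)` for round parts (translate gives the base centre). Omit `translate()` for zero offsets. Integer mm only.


// leg_h = 388 - 26 = 362
translate([355, 288, 362]) cube([339, 331, 26]);
translate([371, 304, 0]) cylinder(h = 362, r = 16);
translate([678, 304, 0]) cylinder(h = 362, r = 16);
translate([371, 603, 0]) cylinder(h = 362, r = 16);
translate([678, 603, 0]) cylinder(h = 362, r = 16);


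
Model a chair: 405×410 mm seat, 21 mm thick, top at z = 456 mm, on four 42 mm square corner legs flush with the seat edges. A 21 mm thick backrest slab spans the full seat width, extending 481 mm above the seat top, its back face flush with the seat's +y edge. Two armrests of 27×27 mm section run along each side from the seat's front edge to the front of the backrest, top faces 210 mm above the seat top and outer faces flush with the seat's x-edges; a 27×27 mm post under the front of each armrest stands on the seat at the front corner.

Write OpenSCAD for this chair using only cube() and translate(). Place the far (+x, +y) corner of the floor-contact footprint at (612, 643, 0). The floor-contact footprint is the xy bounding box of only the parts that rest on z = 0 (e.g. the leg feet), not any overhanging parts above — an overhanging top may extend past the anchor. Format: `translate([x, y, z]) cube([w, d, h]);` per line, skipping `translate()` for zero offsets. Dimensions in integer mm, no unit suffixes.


translate([207, 233, 435]) cube([405, 410, 21]);
translate([207, 233, 0]) cube([42, 42, 435]);
translate([570, 233, 0]) cube([42, 42, 435]);
translate([207, 601, 0]) cube([42, 42, 435]);
translate([570, 601, 0]) cube([42, 42, 435]);
translate([207, 622, 456]) cube([405, 21, 481]);
translate([207, 233, 639]) cube([27, 389, 27]);
translate([585, 233, 639]) cube([27, 389, 27]);
translate([207, 233, 456]) cube([27, 27, 183]);
translate([585, 233, 456]) cube([27, 27, 183]);


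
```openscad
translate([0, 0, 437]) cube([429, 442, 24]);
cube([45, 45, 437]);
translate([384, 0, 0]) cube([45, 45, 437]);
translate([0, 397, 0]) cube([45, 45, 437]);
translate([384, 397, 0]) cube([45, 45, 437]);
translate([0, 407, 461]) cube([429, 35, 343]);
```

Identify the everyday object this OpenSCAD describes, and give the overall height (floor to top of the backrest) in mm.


A chair. The overall height is 804 mm.

A slab on four corner posts with a tall panel at the back — a chair. The seat slab sits at z = 437 with thickness 24, and the 343 mm backrest starts at the seat top, so the overall height is 437 + 24 + 343 = 804 mm.


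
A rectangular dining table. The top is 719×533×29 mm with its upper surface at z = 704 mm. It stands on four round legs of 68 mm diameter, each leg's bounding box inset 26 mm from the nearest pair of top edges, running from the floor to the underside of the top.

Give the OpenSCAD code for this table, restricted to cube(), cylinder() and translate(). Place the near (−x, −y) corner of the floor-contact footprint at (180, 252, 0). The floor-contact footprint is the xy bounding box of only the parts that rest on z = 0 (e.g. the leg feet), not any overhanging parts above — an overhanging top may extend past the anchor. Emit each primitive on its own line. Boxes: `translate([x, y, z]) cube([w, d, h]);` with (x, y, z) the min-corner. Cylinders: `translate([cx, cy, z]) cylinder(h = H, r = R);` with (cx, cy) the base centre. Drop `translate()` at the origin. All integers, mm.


translate([154, 226, 675]) cube([719, 533, 29]);
translate([214, 286, 0]) cylinder(h = 675, r = 34);
translate([813, 286, 0]) cylinder(h = 675, r = 34);
translate([214, 699, 0]) cylinder(h = 675, r = 34);
translate([813, 699, 0]) cylinder(h = 675, r = 34);


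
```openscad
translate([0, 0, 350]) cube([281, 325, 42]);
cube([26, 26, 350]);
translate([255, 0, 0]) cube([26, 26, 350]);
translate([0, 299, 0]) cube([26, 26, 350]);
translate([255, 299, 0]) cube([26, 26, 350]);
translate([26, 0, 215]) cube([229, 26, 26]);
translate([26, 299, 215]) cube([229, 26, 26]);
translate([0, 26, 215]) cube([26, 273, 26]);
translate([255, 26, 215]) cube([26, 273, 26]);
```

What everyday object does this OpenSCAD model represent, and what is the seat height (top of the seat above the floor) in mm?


A stool. The seat height is 392 mm.

A 281×325×42 slab at z = 350 on four corner posts — a stool. The seat top is 350 + 42 = 392 mm.


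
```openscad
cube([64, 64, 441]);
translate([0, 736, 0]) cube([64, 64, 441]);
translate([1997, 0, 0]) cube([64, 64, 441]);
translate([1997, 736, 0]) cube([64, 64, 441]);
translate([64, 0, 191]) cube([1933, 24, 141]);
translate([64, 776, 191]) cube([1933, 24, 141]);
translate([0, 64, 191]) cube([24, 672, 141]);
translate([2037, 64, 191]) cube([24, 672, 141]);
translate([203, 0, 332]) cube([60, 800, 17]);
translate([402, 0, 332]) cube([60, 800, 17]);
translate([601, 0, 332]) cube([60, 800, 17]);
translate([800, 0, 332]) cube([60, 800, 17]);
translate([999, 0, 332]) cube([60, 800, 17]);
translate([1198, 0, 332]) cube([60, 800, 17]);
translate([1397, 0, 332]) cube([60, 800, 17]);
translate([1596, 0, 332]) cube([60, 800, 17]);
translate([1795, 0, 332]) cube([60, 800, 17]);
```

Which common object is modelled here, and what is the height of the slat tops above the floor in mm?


A bed frame. The slat-top height is 349 mm.

Four posts, four rails, and a row of slats — a bed frame. Slats sit on the rails at z = 191 + 141 = 332; with slat thickness 17, the top is 349 mm.


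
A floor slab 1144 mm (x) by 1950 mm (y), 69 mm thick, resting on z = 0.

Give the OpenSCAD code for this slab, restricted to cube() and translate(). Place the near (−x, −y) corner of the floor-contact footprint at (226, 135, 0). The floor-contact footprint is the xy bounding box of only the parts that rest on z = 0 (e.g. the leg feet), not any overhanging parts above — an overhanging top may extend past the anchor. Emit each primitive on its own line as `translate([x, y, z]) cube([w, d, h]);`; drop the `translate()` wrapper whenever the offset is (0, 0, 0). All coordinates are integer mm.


translate([226, 135, 0]) cube([1144, 1950, 69]);


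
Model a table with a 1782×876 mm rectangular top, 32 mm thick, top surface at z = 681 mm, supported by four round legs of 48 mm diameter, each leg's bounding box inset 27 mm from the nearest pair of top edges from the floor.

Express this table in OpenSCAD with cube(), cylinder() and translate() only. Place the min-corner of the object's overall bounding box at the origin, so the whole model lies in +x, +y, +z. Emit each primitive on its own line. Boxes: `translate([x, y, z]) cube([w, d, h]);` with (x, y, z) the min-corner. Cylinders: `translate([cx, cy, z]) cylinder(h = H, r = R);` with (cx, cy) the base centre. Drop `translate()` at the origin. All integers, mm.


translate([0, 0, 649]) cube([1782, 876, 32]);
translate([51, 51, 0]) cylinder(h = 649, r = 24);
translate([1731, 51, 0]) cylinder(h = 649, r = 24);
translate([51, 825, 0]) cylinder(h = 649, r = 24);
translate([1731, 825, 0]) cylinder(h = 649, r = 24);


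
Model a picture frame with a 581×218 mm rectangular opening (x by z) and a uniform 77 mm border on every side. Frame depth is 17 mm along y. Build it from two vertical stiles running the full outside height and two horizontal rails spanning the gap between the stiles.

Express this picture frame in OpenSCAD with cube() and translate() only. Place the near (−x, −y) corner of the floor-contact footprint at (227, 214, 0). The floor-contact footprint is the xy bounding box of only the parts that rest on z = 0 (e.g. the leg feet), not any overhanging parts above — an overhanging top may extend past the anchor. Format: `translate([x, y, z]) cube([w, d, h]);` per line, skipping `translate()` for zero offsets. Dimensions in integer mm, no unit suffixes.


translate([227, 214, 0]) cube([77, 17, 372]);
translate([885, 214, 0]) cube([77, 17, 372]);
translate([304, 214, 0]) cube([581, 17, 77]);
translate([304, 214, 295]) cube([581, 17, 77]);


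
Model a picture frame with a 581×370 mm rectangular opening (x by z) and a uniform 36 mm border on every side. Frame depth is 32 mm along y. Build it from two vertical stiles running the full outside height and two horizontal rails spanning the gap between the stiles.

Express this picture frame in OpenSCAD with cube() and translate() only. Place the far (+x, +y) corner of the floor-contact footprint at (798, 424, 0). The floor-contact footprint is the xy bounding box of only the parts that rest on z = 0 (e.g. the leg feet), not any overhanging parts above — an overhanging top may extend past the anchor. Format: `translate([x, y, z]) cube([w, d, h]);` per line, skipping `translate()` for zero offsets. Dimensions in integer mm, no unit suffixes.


translate([145, 392, 0]) cube([36, 32, 442]);
translate([762, 392, 0]) cube([36, 32, 442]);
translate([181, 392, 0]) cube([581, 32, 36]);
translate([181, 392, 406]) cube([581, 32, 36]);


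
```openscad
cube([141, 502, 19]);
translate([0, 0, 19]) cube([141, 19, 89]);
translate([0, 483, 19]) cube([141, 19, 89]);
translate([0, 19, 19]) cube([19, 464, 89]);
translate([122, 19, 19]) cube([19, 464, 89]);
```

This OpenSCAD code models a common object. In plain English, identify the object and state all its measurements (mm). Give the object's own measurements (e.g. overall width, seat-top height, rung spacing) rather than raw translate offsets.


An open-topped rectangular box: outside dimensions 141×502×108 mm, with a uniform wall and base thickness of 19 mm. The base is a full 141×502 slab on the floor; four walls sit on top of the base. The front and back walls (the −y and +y sides) span the full width; the two side walls fit between them.


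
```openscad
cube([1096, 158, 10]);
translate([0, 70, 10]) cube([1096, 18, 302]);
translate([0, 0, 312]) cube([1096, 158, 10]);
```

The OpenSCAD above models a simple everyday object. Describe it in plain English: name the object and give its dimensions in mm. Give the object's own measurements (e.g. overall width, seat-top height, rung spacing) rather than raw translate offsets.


An I-beam lying along x, 1096 mm long. Overall section height 322 mm. Two flanges 158 mm wide (y) and 10 mm thick, one on the floor and one at the top; a web 18 mm thick runs between them, centred on the flange width.
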